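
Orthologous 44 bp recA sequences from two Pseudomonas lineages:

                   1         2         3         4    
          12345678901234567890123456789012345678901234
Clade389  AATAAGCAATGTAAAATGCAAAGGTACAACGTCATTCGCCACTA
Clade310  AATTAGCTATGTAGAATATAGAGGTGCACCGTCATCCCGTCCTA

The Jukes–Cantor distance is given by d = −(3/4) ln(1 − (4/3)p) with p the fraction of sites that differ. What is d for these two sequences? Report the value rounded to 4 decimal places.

Differing sites — 4:A/T; 8:A/T; 14:A/G; 18:G/A; 19:C/T; 21:A/G; 26:A/G; 29:A/C; 36:T/C; 38:G/C; 39:C/G; 40:C/T; 41:A/C.
p = 13/44 = 0.295455.
d = −0.75 · ln(1 − (4/3)·0.295455) = −0.75 · ln(0.606060) = −0.75 · (-0.500776) = 0.3756.

0.3756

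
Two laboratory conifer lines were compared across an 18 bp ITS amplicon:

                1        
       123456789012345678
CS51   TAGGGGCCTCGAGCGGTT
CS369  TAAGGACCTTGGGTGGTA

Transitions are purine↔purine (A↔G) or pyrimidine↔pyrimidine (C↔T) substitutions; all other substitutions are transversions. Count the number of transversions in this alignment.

1

Differing sites — 3:G/A (Ti); 6:G/A (Ti); 10:C/T (Ti); 12:A/G (Ti); 14:C/T (Ti); 18:T/A (Tv).
Of the 6 differences, 5 transitions and 1 transversion, so the answer is 1.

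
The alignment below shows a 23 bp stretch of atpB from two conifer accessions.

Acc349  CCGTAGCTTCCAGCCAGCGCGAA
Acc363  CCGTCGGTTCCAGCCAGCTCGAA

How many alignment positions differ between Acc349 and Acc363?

3

The sequences differ at positions 5 (A/C), 7 (C/G), 19 (G/T).
That gives 3 mismatches out of 23 aligned sites, so the Hamming distance is 3.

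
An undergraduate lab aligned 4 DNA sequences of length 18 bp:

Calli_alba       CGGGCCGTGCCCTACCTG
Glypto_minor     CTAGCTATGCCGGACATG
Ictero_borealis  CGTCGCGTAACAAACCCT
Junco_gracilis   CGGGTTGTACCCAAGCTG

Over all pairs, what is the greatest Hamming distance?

Pairwise Hamming distances:
  Calli_alba vs Glypto_minor: 7
  Calli_alba vs Ictero_borealis: 9
  Calli_alba vs Junco_gracilis: 5
  Glypto_minor vs Ictero_borealis: 13
  Glypto_minor vs Junco_gracilis: 9
  Ictero_borealis vs Junco_gracilis: 9
The largest is 13, between Glypto_minor and Ictero_borealis.

13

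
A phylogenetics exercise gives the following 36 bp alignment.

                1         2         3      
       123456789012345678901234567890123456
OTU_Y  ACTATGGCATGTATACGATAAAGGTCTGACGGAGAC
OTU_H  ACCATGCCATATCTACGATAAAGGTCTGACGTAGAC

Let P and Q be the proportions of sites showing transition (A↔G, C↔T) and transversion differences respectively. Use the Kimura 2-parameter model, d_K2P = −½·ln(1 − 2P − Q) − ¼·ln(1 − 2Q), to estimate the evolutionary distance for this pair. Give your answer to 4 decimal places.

0.1537

Mismatches occur at site 3 (T↔C, transition), site 7 (G↔C, transversion), site 11 (G↔A, transition), site 13 (A↔C, transversion), site 32 (G↔T, transversion).
Of the 5 differences, 2 transitions and 3 transversions over 36 sites: P = 2/36 = 0.055556, Q = 3/36 = 0.083333.
d = −0.5·ln(0.805555) − 0.25·ln(0.833334) = −0.5·(-0.216224) − 0.25·(-0.182321) = 0.1537.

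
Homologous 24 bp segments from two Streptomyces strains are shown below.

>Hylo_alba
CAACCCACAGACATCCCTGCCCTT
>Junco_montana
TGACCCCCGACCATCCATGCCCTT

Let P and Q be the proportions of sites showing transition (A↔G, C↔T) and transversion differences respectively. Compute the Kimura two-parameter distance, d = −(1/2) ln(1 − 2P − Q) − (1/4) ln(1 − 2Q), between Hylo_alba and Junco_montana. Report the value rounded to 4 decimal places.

0.3785

The sequences differ at positions 1 (C/T, transition), 2 (A/G, transition), 7 (A/C, transversion), 9 (A/G, transition), 10 (G/A, transition), 11 (A/C, transversion), 17 (C/A, transversion).
Of the 7 differences, 4 transitions and 3 transversions over 24 sites: P = 4/24 = 0.166667, Q = 3/24 = 0.125000.
d = −0.5·ln(0.541666) − 0.25·ln(0.750000) = −0.5·(-0.613106) − 0.25·(-0.287682) = 0.3785.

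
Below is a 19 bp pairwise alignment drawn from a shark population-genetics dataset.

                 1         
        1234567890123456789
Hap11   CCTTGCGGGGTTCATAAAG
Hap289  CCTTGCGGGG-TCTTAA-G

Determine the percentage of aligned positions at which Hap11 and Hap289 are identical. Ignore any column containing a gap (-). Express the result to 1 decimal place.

94.1%

Excluding the 2 gap columns leaves 17 comparable sites.
A single mismatch occurs at site 14 (A/T).
16 of the 17 comparable sites match, so the percent identity is 16/17 × 100 = 94.1%.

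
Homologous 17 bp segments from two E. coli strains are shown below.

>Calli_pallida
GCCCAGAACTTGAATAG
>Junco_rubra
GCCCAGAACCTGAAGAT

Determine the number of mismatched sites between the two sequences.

3

The sequences differ at positions 10 (T/C), 15 (T/G), 17 (G/T).
That gives 3 mismatches out of 17 aligned sites, so the Hamming distance is 3.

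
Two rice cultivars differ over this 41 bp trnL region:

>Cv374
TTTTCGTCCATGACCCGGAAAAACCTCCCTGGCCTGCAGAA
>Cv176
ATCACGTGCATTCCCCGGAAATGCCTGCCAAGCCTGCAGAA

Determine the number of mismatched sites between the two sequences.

Differing sites — 1:T/A; 3:T/C; 4:T/A; 8:C/G; 12:G/T; 13:A/C; 22:A/T; 23:A/G; 27:C/G; 30:T/A; 31:G/A.
That gives 11 mismatches out of 41 aligned sites, so the Hamming distance is 11.

11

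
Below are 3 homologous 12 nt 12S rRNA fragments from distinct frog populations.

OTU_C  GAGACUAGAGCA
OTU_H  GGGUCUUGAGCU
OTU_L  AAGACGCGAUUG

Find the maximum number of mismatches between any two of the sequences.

Pairwise Hamming distances:
  OTU_C vs OTU_H: 4
  OTU_C vs OTU_L: 6
  OTU_H vs OTU_L: 8
The largest is 8, between OTU_H and OTU_L.

8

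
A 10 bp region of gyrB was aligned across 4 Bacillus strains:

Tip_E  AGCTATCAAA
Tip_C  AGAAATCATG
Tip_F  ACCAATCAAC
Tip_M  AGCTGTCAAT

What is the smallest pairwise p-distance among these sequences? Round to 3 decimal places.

Pairwise Hamming distances:
  Tip_E vs Tip_C: 4
  Tip_E vs Tip_F: 3
  Tip_E vs Tip_M: 2
  Tip_C vs Tip_F: 4
  Tip_C vs Tip_M: 5
  Tip_F vs Tip_M: 4
The smallest is 2 mismatches, between Tip_E and Tip_M; p = 2/10 = 0.200.

0.200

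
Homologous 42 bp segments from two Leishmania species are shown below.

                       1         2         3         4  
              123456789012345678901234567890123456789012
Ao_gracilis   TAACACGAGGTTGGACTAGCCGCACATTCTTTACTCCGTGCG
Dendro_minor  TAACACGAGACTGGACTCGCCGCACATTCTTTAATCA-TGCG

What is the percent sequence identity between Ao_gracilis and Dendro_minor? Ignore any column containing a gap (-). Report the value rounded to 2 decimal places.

Excluding the 1 gap column leaves 41 comparable sites.
The sequences differ at positions 10 (G/A), 11 (T/C), 18 (A/C), 34 (C/A), 37 (C/A).
36 of the 41 comparable sites match, so the percent identity is 36/41 × 100 = 87.80%.

87.80%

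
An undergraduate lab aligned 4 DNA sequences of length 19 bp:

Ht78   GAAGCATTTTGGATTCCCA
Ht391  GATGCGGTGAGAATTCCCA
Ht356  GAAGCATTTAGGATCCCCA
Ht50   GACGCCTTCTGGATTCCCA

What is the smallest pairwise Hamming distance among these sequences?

Pairwise Hamming distances:
  Ht78 vs Ht391: 6
  Ht78 vs Ht356: 2
  Ht78 vs Ht50: 3
  Ht391 vs Ht356: 6
  Ht391 vs Ht50: 6
  Ht356 vs Ht50: 5
The smallest is 2, between Ht78 and Ht356.

2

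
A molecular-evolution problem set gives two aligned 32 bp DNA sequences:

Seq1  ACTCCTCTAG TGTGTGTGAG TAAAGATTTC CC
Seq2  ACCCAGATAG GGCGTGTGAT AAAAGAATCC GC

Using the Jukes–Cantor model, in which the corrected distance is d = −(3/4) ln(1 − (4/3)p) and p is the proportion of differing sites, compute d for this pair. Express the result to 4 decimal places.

Mismatches occur at site 3 (T↔C), site 5 (C↔A), site 6 (T↔G), site 7 (C↔A), site 11 (T↔G), site 13 (T↔C), site 20 (G↔T), site 21 (T↔A), site 27 (T↔A), site 29 (T↔C), site 31 (C↔G).
p = 11/32 = 0.343750.
d = −0.75 · ln(1 − (4/3)·0.343750) = −0.75 · ln(0.541667) = −0.75 · (-0.613104) = 0.4598.

0.4598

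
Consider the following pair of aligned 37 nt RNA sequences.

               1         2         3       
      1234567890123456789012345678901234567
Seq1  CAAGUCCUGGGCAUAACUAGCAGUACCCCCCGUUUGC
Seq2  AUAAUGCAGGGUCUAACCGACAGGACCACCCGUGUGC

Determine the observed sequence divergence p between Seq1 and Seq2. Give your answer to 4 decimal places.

Mismatches occur at site 1 (C→A), site 2 (A→U), site 4 (G→A), site 6 (C→G), site 8 (U→A), site 12 (C→U), site 13 (A→C), site 18 (U→C), site 19 (A→G), site 20 (G→A), site 24 (U→G), site 28 (C→A), site 34 (U→G).
There are 13 differences over 37 sites, so p = 13/37 = 0.3514.

0.3514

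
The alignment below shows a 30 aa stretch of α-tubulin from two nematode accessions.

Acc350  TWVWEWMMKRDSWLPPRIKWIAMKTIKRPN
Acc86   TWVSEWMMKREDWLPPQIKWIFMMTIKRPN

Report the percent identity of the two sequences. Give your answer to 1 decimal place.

80.0%

Mismatches occur at site 4 (W/S), site 11 (D/E), site 12 (S/D), site 17 (R/Q), site 22 (A/F), site 24 (K/M).
24 of the 30 sites match, so the percent identity is 24/30 × 100 = 80.0%.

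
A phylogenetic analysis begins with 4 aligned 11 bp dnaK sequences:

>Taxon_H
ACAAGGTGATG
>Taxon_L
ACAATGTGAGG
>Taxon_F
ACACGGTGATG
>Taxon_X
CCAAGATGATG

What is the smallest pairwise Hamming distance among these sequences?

Pairwise Hamming distances:
  Taxon_H vs Taxon_L: 2
  Taxon_H vs Taxon_F: 1
  Taxon_H vs Taxon_X: 2
  Taxon_L vs Taxon_F: 3
  Taxon_L vs Taxon_X: 4
  Taxon_F vs Taxon_X: 3
The smallest is 1, between Taxon_H and Taxon_F.

1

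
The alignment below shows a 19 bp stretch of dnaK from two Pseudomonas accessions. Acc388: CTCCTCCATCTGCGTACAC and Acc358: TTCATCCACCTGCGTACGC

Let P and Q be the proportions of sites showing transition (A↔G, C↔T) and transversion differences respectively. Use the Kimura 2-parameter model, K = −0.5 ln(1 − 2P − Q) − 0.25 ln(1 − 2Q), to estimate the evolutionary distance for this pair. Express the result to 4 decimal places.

0.2576

The sequences differ at positions 1 (C/T, transition), 4 (C/A, transversion), 9 (T/C, transition), 18 (A/G, transition).
Of the 4 differences, 3 transitions and 1 transversion over 19 sites: P = 3/19 = 0.157895, Q = 1/19 = 0.052632.
d = −0.5·ln(0.631578) − 0.25·ln(0.894736) = −0.5·(-0.459534) − 0.25·(-0.111227) = 0.2576.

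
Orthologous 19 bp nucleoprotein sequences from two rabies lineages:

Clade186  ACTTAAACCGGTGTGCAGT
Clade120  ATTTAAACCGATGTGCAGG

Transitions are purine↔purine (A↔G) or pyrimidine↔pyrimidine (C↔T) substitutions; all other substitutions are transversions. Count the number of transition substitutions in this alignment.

Differing sites — 2:C/T (Ti); 11:G/A (Ti); 19:T/G (Tv).
Of the 3 differences, 2 transitions and 1 transversion, so the answer is 2.

2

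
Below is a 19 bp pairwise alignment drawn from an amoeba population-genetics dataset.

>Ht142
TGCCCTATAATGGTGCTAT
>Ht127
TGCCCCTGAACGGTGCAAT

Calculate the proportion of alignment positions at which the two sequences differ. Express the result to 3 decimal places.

Mismatches occur at site 6 (T→C), site 7 (A→T), site 8 (T→G), site 11 (T→C), site 17 (T→A).
There are 5 differences over 19 sites, so p = 5/19 = 0.263.

0.263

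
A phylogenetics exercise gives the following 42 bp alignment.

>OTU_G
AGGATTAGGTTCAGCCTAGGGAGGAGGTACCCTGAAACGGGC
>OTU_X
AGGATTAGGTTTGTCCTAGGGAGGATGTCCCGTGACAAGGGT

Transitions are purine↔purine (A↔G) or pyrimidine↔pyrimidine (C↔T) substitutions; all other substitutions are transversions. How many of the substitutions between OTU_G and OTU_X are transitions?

Mismatches occur at site 12 (C/T, transition), site 13 (A/G, transition), site 14 (G/T, transversion), site 26 (G/T, transversion), site 29 (A/C, transversion), site 32 (C/G, transversion), site 36 (A/C, transversion), site 38 (C/A, transversion), site 42 (C/T, transition).
Of the 9 differences, 3 transitions and 6 transversions, so the answer is 3.

3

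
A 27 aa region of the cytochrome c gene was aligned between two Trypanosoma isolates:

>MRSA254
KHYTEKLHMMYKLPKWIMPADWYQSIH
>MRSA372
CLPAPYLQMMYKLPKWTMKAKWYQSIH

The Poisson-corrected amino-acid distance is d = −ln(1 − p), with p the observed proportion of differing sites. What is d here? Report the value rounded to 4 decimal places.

Differing sites — 1:K/C; 2:H/L; 3:Y/P; 4:T/A; 5:E/P; 6:K/Y; 8:H/Q; 17:I/T; 19:P/K; 21:D/K.
p = 10/27 = 0.370370.
d = −ln(1 − 0.370370) = −ln(0.629630) = 0.4626.

0.4626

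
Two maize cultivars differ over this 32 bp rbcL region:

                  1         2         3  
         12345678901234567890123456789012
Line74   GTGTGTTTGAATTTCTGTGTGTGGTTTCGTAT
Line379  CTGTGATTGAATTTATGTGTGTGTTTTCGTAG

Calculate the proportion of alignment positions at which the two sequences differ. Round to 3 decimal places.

0.156

Differing sites — 1:G/C; 6:T/A; 15:C/A; 24:G/T; 32:T/G.
There are 5 differences over 32 sites, so p = 5/32 = 0.156.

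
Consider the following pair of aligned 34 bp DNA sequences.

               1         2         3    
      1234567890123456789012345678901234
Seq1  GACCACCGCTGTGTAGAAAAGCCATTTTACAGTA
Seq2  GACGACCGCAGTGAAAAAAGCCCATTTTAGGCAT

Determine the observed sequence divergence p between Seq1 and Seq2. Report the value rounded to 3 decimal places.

Differing sites — 4:C/G; 10:T/A; 14:T/A; 16:G/A; 20:A/G; 21:G/C; 30:C/G; 31:A/G; 32:G/C; 33:T/A; 34:A/T.
There are 11 differences over 34 sites, so p = 11/34 = 0.324.

0.324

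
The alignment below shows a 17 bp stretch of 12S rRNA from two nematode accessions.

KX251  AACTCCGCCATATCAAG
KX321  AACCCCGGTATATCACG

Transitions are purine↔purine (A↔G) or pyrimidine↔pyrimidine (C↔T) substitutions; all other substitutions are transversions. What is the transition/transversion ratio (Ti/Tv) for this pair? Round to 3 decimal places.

Mismatches occur at site 4 (T↔C, transition), site 8 (C↔G, transversion), site 9 (C↔T, transition), site 16 (A↔C, transversion).
Of the 4 differences, 2 transitions and 2 transversions, so Ti/Tv = 2/2 = 1.000.

1.000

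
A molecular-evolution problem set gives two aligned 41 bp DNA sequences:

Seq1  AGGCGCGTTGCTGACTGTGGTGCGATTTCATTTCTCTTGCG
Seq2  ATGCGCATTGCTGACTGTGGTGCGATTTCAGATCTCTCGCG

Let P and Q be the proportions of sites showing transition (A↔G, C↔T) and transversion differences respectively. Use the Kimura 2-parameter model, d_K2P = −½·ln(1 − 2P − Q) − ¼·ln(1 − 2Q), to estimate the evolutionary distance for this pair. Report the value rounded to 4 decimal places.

The sequences differ at positions 2 (G/T, transversion), 7 (G/A, transition), 31 (T/G, transversion), 32 (T/A, transversion), 38 (T/C, transition).
Of the 5 differences, 2 transitions and 3 transversions over 41 sites: P = 2/41 = 0.048780, Q = 3/41 = 0.073171.
d = −0.5·ln(0.829269) − 0.25·ln(0.853658) = −0.5·(-0.187211) − 0.25·(-0.158225) = 0.1332.

0.1332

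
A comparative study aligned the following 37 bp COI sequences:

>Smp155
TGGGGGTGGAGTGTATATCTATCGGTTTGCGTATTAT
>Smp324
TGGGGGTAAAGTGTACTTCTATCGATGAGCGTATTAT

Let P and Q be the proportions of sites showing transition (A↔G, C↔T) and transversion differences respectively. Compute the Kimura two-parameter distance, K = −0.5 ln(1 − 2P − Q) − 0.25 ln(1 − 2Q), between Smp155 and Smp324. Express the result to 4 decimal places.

0.2206

Differing sites — 8:G/A (Ti); 9:G/A (Ti); 16:T/C (Ti); 17:A/T (Tv); 25:G/A (Ti); 27:T/G (Tv); 28:T/A (Tv).
Of the 7 differences, 4 transitions and 3 transversions over 37 sites: P = 4/37 = 0.108108, Q = 3/37 = 0.081081.
d = −0.5·ln(0.702703) − 0.25·ln(0.837838) = −0.5·(-0.352821) − 0.25·(-0.176931) = 0.2206.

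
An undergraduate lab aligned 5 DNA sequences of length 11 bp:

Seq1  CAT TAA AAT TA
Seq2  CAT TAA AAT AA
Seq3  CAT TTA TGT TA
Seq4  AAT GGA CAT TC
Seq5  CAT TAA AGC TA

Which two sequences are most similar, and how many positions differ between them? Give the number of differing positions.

Pairwise Hamming distances:
  Seq1 vs Seq2: 1
  Seq1 vs Seq3: 3
  Seq1 vs Seq4: 5
  Seq1 vs Seq5: 2
  Seq2 vs Seq3: 4
  Seq2 vs Seq4: 6
  Seq2 vs Seq5: 3
  Seq3 vs Seq4: 6
  Seq3 vs Seq5: 3
  Seq4 vs Seq5: 7
The smallest is 1, between Seq1 and Seq2.

1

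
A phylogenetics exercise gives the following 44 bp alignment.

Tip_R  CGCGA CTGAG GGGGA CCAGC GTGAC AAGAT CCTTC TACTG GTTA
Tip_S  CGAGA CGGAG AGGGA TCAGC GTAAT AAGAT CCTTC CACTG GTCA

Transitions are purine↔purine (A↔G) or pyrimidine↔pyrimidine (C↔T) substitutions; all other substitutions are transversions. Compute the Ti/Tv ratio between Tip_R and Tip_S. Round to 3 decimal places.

Differing sites — 3:C/A (Tv); 7:T/G (Tv); 11:G/A (Ti); 16:C/T (Ti); 23:G/A (Ti); 25:C/T (Ti); 36:T/C (Ti); 43:T/C (Ti).
Of the 8 differences, 6 transitions and 2 transversions, so Ti/Tv = 6/2 = 3.000.

3.000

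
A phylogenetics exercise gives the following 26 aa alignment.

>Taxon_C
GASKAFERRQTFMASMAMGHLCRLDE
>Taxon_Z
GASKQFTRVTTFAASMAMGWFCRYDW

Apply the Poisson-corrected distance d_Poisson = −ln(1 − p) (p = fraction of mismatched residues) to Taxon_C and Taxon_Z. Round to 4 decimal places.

Mismatches occur at site 5 (A↔Q), site 7 (E↔T), site 9 (R↔V), site 10 (Q↔T), site 13 (M↔A), site 20 (H↔W), site 21 (L↔F), site 24 (L↔Y), site 26 (E↔W).
p = 9/26 = 0.346154.
d = −ln(1 − 0.346154) = −ln(0.653846) = 0.4249.

0.4249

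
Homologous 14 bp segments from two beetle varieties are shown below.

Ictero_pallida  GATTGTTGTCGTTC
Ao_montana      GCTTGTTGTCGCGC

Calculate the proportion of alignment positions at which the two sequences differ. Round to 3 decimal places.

0.214

Differing sites — 2:A/C; 12:T/C; 13:T/G.
There are 3 differences over 14 sites, so p = 3/14 = 0.214.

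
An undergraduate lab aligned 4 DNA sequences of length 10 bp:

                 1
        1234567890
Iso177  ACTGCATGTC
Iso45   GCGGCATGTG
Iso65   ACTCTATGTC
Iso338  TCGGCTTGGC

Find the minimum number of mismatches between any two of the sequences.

2

Pairwise Hamming distances:
  Iso177 vs Iso45: 3
  Iso177 vs Iso65: 2
  Iso177 vs Iso338: 4
  Iso45 vs Iso65: 5
  Iso45 vs Iso338: 4
  Iso65 vs Iso338: 6
The smallest is 2, between Iso177 and Iso65.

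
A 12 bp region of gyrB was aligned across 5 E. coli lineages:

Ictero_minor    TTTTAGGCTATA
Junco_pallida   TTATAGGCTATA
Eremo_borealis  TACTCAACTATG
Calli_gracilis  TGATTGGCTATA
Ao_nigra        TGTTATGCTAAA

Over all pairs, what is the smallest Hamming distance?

1

Pairwise Hamming distances:
  Ictero_minor vs Junco_pallida: 1
  Ictero_minor vs Eremo_borealis: 6
  Ictero_minor vs Calli_gracilis: 3
  Ictero_minor vs Ao_nigra: 3
  Junco_pallida vs Eremo_borealis: 6
  Junco_pallida vs Calli_gracilis: 2
  Junco_pallida vs Ao_nigra: 4
  Eremo_borealis vs Calli_gracilis: 6
  Eremo_borealis vs Ao_nigra: 7
  Calli_gracilis vs Ao_nigra: 4
The smallest is 1, between Ictero_minor and Junco_pallida.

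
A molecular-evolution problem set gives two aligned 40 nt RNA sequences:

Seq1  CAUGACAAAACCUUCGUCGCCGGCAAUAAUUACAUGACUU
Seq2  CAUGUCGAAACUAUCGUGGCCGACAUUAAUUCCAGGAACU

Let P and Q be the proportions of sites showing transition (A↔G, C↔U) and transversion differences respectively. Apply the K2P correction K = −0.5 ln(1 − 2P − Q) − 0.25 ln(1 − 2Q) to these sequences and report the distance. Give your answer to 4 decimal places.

0.3427

Mismatches occur at site 5 (A→U, transversion), site 7 (A→G, transition), site 12 (C→U, transition), site 13 (U→A, transversion), site 18 (C→G, transversion), site 23 (G→A, transition), site 26 (A→U, transversion), site 32 (A→C, transversion), site 35 (U→G, transversion), site 38 (C→A, transversion), site 39 (U→C, transition).
Of the 11 differences, 4 transitions and 7 transversions over 40 sites: P = 4/40 = 0.100000, Q = 7/40 = 0.175000.
d = −0.5·ln(0.625000) − 0.25·ln(0.650000) = −0.5·(-0.470004) − 0.25·(-0.430783) = 0.3427.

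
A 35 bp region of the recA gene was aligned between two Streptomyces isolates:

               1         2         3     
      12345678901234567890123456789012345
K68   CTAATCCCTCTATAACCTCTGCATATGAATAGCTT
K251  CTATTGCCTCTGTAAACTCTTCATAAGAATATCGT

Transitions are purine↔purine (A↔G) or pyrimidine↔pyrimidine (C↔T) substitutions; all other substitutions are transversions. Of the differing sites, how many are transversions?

7

Mismatches occur at site 4 (A/T, transversion), site 6 (C/G, transversion), site 12 (A/G, transition), site 16 (C/A, transversion), site 21 (G/T, transversion), site 26 (T/A, transversion), site 32 (G/T, transversion), site 34 (T/G, transversion).
Of the 8 differences, 1 transition and 7 transversions, so the answer is 7.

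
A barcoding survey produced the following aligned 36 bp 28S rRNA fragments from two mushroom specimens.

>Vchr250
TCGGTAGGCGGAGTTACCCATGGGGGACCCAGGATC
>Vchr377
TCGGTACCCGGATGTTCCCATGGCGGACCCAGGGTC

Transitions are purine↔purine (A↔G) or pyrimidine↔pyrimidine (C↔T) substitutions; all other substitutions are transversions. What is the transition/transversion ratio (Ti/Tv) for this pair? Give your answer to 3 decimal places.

Differing sites — 7:G/C (Tv); 8:G/C (Tv); 13:G/T (Tv); 14:T/G (Tv); 16:A/T (Tv); 24:G/C (Tv); 34:A/G (Ti).
Of the 7 differences, 1 transition and 6 transversions, so Ti/Tv = 1/6 = 0.167.

0.167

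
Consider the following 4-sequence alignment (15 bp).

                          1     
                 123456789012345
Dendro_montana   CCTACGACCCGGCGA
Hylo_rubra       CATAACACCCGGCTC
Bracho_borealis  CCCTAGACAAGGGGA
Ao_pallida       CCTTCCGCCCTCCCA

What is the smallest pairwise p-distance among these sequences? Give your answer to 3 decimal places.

0.333

Pairwise Hamming distances:
  Dendro_montana vs Hylo_rubra: 5
  Dendro_montana vs Bracho_borealis: 6
  Dendro_montana vs Ao_pallida: 6
  Hylo_rubra vs Bracho_borealis: 9
  Hylo_rubra vs Ao_pallida: 8
  Bracho_borealis vs Ao_pallida: 10
The smallest is 5 mismatches, between Dendro_montana and Hylo_rubra; p = 5/15 = 0.333.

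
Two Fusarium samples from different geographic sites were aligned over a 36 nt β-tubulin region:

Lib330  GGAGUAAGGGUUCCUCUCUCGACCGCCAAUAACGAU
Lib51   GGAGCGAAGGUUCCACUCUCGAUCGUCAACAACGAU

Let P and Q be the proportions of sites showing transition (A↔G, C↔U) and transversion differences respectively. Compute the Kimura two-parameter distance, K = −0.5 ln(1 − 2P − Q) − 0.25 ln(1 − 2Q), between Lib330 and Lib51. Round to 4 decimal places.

0.2383

The sequences differ at positions 5 (U/C, transition), 6 (A/G, transition), 8 (G/A, transition), 15 (U/A, transversion), 23 (C/U, transition), 26 (C/U, transition), 30 (U/C, transition).
Of the 7 differences, 6 transitions and 1 transversion over 36 sites: P = 6/36 = 0.166667, Q = 1/36 = 0.027778.
d = −0.5·ln(0.638888) − 0.25·ln(0.944444) = −0.5·(-0.448026) − 0.25·(-0.057159) = 0.2383.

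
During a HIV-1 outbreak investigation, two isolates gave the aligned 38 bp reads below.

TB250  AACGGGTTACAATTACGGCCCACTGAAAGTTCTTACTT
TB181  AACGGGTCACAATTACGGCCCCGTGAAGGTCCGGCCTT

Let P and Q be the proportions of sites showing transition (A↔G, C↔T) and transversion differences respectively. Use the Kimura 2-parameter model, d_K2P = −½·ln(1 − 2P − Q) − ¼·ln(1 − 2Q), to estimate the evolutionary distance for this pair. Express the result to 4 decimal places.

Mismatches occur at site 8 (T/C, transition), site 22 (A/C, transversion), site 23 (C/G, transversion), site 28 (A/G, transition), site 31 (T/C, transition), site 33 (T/G, transversion), site 34 (T/G, transversion), site 35 (A/C, transversion).
Of the 8 differences, 3 transitions and 5 transversions over 38 sites: P = 3/38 = 0.078947, Q = 5/38 = 0.131579.
d = −0.5·ln(0.710527) − 0.25·ln(0.736842) = −0.5·(-0.341748) − 0.25·(-0.305382) = 0.2472.

0.2472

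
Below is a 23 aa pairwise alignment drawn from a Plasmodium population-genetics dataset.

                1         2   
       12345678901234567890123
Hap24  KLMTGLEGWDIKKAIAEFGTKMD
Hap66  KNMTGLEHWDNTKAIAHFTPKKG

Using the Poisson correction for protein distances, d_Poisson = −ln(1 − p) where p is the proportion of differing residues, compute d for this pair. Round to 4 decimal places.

Mismatches occur at site 2 (L↔N), site 8 (G↔H), site 11 (I↔N), site 12 (K↔T), site 17 (E↔H), site 19 (G↔T), site 20 (T↔P), site 22 (M↔K), site 23 (D↔G).
p = 9/23 = 0.391304.
d = −ln(1 − 0.391304) = −ln(0.608696) = 0.4964.

0.4964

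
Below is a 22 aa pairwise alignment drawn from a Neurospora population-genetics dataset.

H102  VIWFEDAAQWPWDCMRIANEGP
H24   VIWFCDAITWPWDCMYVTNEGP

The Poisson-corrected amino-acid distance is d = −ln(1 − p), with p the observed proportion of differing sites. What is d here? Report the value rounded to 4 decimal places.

0.3185

The sequences differ at positions 5 (E/C), 8 (A/I), 9 (Q/T), 16 (R/Y), 17 (I/V), 18 (A/T).
p = 6/22 = 0.272727.
d = −ln(1 − 0.272727) = −ln(0.727273) = 0.3185.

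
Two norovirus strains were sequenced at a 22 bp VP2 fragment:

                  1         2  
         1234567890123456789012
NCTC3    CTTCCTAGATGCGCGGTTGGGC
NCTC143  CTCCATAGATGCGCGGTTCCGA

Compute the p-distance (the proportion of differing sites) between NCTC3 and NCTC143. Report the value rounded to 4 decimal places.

The sequences differ at positions 3 (T/C), 5 (C/A), 19 (G/C), 20 (G/C), 22 (C/A).
There are 5 differences over 22 sites, so p = 5/22 = 0.2273.

0.2273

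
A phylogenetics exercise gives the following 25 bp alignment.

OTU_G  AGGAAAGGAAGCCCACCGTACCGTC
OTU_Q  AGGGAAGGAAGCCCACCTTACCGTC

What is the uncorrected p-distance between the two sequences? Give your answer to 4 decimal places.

The sequences differ at positions 4 (A/G), 18 (G/T).
There are 2 differences over 25 sites, so p = 2/25 = 0.0800.

0.0800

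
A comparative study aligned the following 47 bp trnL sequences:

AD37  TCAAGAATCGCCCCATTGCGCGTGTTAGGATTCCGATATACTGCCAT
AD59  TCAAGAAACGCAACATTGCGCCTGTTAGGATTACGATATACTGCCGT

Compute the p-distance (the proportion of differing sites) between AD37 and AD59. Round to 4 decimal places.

0.1277

Differing sites — 8:T/A; 12:C/A; 13:C/A; 22:G/C; 33:C/A; 46:A/G.
There are 6 differences over 47 sites, so p = 6/47 = 0.1277.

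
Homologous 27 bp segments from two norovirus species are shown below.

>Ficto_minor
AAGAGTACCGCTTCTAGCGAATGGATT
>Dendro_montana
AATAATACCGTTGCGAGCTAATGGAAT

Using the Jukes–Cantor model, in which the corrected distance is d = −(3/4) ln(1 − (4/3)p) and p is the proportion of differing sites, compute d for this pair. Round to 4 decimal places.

0.3181

Mismatches occur at site 3 (G/T), site 5 (G/A), site 11 (C/T), site 13 (T/G), site 15 (T/G), site 19 (G/T), site 26 (T/A).
p = 7/27 = 0.259259.
d = −0.75 · ln(1 − (4/3)·0.259259) = −0.75 · ln(0.654321) = −0.75 · (-0.424157) = 0.3181.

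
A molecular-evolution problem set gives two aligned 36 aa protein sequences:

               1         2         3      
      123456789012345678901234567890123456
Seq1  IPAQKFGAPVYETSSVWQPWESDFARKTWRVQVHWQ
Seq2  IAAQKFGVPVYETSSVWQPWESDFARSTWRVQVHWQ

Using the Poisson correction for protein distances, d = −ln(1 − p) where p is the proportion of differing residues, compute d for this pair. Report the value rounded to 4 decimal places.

0.0870

Mismatches occur at site 2 (P↔A), site 8 (A↔V), site 27 (K↔S).
p = 3/36 = 0.083333.
d = −ln(1 − 0.083333) = −ln(0.916667) = 0.0870.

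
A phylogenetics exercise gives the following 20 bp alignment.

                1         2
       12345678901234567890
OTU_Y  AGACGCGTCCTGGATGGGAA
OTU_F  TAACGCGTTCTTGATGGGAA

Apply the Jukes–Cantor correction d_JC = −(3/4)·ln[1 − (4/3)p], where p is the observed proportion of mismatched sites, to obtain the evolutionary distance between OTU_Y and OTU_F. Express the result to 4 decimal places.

0.2326

Mismatches occur at site 1 (A/T), site 2 (G/A), site 9 (C/T), site 12 (G/T).
p = 4/20 = 0.200000.
d = −0.75 · ln(1 − (4/3)·0.200000) = −0.75 · ln(0.733333) = −0.75 · (-0.310155) = 0.2326.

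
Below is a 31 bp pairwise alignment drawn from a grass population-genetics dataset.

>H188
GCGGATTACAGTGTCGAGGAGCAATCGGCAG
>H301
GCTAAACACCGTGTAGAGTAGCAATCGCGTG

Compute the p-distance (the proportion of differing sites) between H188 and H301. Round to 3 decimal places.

Differing sites — 3:G/T; 4:G/A; 6:T/A; 7:T/C; 10:A/C; 15:C/A; 19:G/T; 28:G/C; 29:C/G; 30:A/T.
There are 10 differences over 31 sites, so p = 10/31 = 0.323.

0.323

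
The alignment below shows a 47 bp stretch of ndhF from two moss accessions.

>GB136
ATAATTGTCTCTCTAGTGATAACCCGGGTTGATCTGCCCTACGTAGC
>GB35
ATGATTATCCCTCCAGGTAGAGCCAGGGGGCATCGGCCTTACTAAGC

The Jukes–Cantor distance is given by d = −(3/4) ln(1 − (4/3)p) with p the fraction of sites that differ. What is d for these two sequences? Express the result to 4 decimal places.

0.4537

Differing sites — 3:A/G; 7:G/A; 10:T/C; 14:T/C; 17:T/G; 18:G/T; 20:T/G; 22:A/G; 25:C/A; 29:T/G; 30:T/G; 31:G/C; 35:T/G; 39:C/T; 43:G/T; 44:T/A.
p = 16/47 = 0.340426.
d = −0.75 · ln(1 − (4/3)·0.340426) = −0.75 · ln(0.546099) = −0.75 · (-0.604955) = 0.4537.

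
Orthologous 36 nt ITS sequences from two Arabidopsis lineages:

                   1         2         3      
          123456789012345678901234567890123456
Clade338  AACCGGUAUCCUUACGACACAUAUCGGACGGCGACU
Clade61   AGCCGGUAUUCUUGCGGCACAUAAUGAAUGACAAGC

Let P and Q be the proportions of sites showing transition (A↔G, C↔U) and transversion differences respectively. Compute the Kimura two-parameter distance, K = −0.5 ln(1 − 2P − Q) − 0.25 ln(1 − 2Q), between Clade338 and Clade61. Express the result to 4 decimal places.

0.5017

Mismatches occur at site 2 (A/G, transition), site 10 (C/U, transition), site 14 (A/G, transition), site 17 (A/G, transition), site 24 (U/A, transversion), site 25 (C/U, transition), site 27 (G/A, transition), site 29 (C/U, transition), site 31 (G/A, transition), site 33 (G/A, transition), site 35 (C/G, transversion), site 36 (U/C, transition).
Of the 12 differences, 10 transitions and 2 transversions over 36 sites: P = 10/36 = 0.277778, Q = 2/36 = 0.055556.
d = −0.5·ln(0.388888) − 0.25·ln(0.888888) = −0.5·(-0.944464) − 0.25·(-0.117784) = 0.5017.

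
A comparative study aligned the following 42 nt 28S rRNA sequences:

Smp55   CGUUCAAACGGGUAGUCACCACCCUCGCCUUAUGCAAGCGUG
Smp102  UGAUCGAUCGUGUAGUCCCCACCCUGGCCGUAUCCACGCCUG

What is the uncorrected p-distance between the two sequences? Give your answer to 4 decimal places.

0.2619

Differing sites — 1:C/U; 3:U/A; 6:A/G; 8:A/U; 11:G/U; 18:A/C; 26:C/G; 30:U/G; 34:G/C; 37:A/C; 40:G/C.
There are 11 differences over 42 sites, so p = 11/42 = 0.2619.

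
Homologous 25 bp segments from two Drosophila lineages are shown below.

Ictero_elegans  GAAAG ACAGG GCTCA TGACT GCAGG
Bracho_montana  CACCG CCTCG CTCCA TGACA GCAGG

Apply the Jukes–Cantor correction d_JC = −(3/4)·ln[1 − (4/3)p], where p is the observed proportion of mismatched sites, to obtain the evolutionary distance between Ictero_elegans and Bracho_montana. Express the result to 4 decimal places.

Differing sites — 1:G/C; 3:A/C; 4:A/C; 6:A/C; 8:A/T; 9:G/C; 11:G/C; 12:C/T; 13:T/C; 20:T/A.
p = 10/25 = 0.400000.
d = −0.75 · ln(1 − (4/3)·0.400000) = −0.75 · ln(0.466667) = −0.75 · (-0.762139) = 0.5716.

0.5716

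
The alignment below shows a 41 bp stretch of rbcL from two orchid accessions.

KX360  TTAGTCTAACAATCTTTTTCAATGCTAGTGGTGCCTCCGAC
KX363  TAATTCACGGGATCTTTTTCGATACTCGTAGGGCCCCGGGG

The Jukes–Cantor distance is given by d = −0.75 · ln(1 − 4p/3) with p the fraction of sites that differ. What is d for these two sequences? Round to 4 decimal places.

0.5510

Mismatches occur at site 2 (T→A), site 4 (G→T), site 7 (T→A), site 8 (A→C), site 9 (A→G), site 10 (C→G), site 11 (A→G), site 21 (A→G), site 24 (G→A), site 27 (A→C), site 30 (G→A), site 32 (T→G), site 36 (T→C), site 38 (C→G), site 40 (A→G), site 41 (C→G).
p = 16/41 = 0.390244.
d = −0.75 · ln(1 − (4/3)·0.390244) = −0.75 · ln(0.479675) = −0.75 · (-0.734646) = 0.5510.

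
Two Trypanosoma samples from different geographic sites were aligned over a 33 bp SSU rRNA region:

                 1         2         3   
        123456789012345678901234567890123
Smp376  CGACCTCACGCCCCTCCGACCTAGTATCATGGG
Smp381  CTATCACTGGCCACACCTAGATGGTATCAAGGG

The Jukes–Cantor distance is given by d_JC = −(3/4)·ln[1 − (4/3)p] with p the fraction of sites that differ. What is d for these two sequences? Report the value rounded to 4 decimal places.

0.4975

Mismatches occur at site 2 (G↔T), site 4 (C↔T), site 6 (T↔A), site 8 (A↔T), site 9 (C↔G), site 13 (C↔A), site 15 (T↔A), site 18 (G↔T), site 20 (C↔G), site 21 (C↔A), site 23 (A↔G), site 30 (T↔A).
p = 12/33 = 0.363636.
d = −0.75 · ln(1 − (4/3)·0.363636) = −0.75 · ln(0.515152) = −0.75 · (-0.663293) = 0.4975.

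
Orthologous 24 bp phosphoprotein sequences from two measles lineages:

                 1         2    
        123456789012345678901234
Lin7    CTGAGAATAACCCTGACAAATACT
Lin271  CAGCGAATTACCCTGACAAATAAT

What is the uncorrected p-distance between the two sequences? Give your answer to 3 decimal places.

0.167

Differing sites — 2:T/A; 4:A/C; 9:A/T; 23:C/A.
There are 4 differences over 24 sites, so p = 4/24 = 0.167.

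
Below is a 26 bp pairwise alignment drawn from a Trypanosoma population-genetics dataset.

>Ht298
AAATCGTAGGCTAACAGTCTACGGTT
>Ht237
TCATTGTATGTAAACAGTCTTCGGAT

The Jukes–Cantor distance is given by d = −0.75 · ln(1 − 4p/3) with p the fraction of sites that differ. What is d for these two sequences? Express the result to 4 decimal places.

0.3961

Differing sites — 1:A/T; 2:A/C; 5:C/T; 9:G/T; 11:C/T; 12:T/A; 21:A/T; 25:T/A.
p = 8/26 = 0.307692.
d = −0.75 · ln(1 − (4/3)·0.307692) = −0.75 · ln(0.589744) = −0.75 · (-0.528067) = 0.3961.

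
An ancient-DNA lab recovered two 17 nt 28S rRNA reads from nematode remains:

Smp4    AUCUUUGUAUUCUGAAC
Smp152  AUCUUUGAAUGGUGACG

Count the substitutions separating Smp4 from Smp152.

5

Mismatches occur at site 8 (U→A), site 11 (U→G), site 12 (C→G), site 16 (A→C), site 17 (C→G).
That gives 5 mismatches out of 17 aligned sites, so the Hamming distance is 5.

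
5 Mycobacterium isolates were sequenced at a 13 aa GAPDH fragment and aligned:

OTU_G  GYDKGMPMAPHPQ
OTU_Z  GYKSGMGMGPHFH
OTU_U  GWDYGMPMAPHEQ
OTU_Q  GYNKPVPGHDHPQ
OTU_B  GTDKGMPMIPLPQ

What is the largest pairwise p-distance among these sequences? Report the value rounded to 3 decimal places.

Pairwise Hamming distances:
  OTU_G vs OTU_Z: 6
  OTU_G vs OTU_U: 3
  OTU_G vs OTU_Q: 6
  OTU_G vs OTU_B: 3
  OTU_Z vs OTU_U: 7
  OTU_Z vs OTU_Q: 10
  OTU_Z vs OTU_B: 8
  OTU_U vs OTU_Q: 9
  OTU_U vs OTU_B: 5
  OTU_Q vs OTU_B: 8
The largest is 10 mismatches, between OTU_Z and OTU_Q; p = 10/13 = 0.769.

0.769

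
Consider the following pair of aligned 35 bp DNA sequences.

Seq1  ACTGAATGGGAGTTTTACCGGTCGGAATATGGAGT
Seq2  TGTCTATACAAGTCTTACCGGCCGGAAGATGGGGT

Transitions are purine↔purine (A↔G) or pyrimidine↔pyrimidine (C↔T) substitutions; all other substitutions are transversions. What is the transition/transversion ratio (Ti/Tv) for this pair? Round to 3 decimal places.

0.833

The sequences differ at positions 1 (A/T, transversion), 2 (C/G, transversion), 4 (G/C, transversion), 5 (A/T, transversion), 8 (G/A, transition), 9 (G/C, transversion), 10 (G/A, transition), 14 (T/C, transition), 22 (T/C, transition), 28 (T/G, transversion), 33 (A/G, transition).
Of the 11 differences, 5 transitions and 6 transversions, so Ti/Tv = 5/6 = 0.833.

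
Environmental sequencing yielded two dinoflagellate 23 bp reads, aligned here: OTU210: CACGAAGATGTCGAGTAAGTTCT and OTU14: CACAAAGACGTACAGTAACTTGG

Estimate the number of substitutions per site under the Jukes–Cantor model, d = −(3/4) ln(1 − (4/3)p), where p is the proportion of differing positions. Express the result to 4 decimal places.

0.3904

The sequences differ at positions 4 (G/A), 9 (T/C), 12 (C/A), 13 (G/C), 19 (G/C), 22 (C/G), 23 (T/G).
p = 7/23 = 0.304348.
d = −0.75 · ln(1 − (4/3)·0.304348) = −0.75 · ln(0.594203) = −0.75 · (-0.520534) = 0.3904.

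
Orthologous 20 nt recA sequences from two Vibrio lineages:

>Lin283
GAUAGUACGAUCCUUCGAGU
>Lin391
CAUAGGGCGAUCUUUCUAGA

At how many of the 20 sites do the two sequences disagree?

6

Mismatches occur at site 1 (G/C), site 6 (U/G), site 7 (A/G), site 13 (C/U), site 17 (G/U), site 20 (U/A).
That gives 6 mismatches out of 20 aligned sites, so the Hamming distance is 6.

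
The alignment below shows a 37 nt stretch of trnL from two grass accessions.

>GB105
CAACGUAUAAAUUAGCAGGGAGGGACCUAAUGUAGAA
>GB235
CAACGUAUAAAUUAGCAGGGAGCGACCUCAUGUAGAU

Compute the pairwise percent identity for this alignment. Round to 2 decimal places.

91.89%

Differing sites — 23:G/C; 29:A/C; 37:A/U.
34 of the 37 sites match, so the percent identity is 34/37 × 100 = 91.89%.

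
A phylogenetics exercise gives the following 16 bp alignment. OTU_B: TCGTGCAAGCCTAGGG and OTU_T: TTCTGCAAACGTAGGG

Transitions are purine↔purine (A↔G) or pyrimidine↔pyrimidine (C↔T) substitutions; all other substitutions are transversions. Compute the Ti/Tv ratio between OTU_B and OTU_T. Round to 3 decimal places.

Mismatches occur at site 2 (C/T, transition), site 3 (G/C, transversion), site 9 (G/A, transition), site 11 (C/G, transversion).
Of the 4 differences, 2 transitions and 2 transversions, so Ti/Tv = 2/2 = 1.000.

1.000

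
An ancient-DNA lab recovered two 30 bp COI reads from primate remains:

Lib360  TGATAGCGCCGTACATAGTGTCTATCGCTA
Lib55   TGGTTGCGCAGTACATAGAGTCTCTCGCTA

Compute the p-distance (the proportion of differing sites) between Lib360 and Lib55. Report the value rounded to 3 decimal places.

0.167

The sequences differ at positions 3 (A/G), 5 (A/T), 10 (C/A), 19 (T/A), 24 (A/C).
There are 5 differences over 30 sites, so p = 5/30 = 0.167.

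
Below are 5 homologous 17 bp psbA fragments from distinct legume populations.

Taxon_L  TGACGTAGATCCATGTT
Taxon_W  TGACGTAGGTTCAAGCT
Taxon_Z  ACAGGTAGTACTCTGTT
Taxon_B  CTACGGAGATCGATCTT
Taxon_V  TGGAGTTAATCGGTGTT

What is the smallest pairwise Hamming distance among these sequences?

4

Pairwise Hamming distances:
  Taxon_L vs Taxon_W: 4
  Taxon_L vs Taxon_Z: 7
  Taxon_L vs Taxon_B: 5
  Taxon_L vs Taxon_V: 6
  Taxon_W vs Taxon_Z: 10
  Taxon_W vs Taxon_B: 9
  Taxon_W vs Taxon_V: 10
  Taxon_Z vs Taxon_B: 9
  Taxon_Z vs Taxon_V: 10
  Taxon_B vs Taxon_V: 9
The smallest is 4, between Taxon_L and Taxon_W.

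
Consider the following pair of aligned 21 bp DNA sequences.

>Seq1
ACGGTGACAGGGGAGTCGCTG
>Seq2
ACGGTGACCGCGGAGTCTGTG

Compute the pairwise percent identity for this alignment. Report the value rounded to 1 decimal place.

81.0%

The sequences differ at positions 9 (A/C), 11 (G/C), 18 (G/T), 19 (C/G).
17 of the 21 sites match, so the percent identity is 17/21 × 100 = 81.0%.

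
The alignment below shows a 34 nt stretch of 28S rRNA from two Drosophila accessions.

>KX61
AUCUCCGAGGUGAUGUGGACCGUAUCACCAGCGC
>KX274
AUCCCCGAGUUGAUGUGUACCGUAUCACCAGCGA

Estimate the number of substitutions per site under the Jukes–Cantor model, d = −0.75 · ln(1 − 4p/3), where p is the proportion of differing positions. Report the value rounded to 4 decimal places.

0.1280

The sequences differ at positions 4 (U/C), 10 (G/U), 18 (G/U), 34 (C/A).
p = 4/34 = 0.117647.
d = −0.75 · ln(1 − (4/3)·0.117647) = −0.75 · ln(0.843137) = −0.75 · (-0.170626) = 0.1280.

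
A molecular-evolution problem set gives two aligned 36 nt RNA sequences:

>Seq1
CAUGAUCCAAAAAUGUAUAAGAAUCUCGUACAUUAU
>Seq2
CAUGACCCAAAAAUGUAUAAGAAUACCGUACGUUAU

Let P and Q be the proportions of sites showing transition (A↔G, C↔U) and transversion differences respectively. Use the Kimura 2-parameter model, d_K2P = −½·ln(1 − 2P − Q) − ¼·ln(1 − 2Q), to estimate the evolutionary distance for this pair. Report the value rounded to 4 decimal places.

Mismatches occur at site 6 (U→C, transition), site 25 (C→A, transversion), site 26 (U→C, transition), site 32 (A→G, transition).
Of the 4 differences, 3 transitions and 1 transversion over 36 sites: P = 3/36 = 0.083333, Q = 1/36 = 0.027778.
d = −0.5·ln(0.805556) − 0.25·ln(0.944444) = −0.5·(-0.216223) − 0.25·(-0.057159) = 0.1224.

0.1224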